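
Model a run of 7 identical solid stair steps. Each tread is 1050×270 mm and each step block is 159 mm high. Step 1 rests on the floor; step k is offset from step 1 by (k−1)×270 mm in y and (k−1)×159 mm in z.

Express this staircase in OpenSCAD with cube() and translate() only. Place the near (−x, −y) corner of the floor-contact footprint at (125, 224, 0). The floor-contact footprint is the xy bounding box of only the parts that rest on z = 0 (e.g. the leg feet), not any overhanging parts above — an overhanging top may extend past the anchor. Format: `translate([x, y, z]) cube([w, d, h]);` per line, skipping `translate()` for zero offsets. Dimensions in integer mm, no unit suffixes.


translate([125, 224, 0]) cube([1050, 270, 159]);
translate([125, 494, 159]) cube([1050, 270, 159]);
translate([125, 764, 318]) cube([1050, 270, 159]);
translate([125, 1034, 477]) cube([1050, 270, 159]);
translate([125, 1304, 636]) cube([1050, 270, 159]);
translate([125, 1574, 795]) cube([1050, 270, 159]);
translate([125, 1844, 954]) cube([1050, 270, 159]);


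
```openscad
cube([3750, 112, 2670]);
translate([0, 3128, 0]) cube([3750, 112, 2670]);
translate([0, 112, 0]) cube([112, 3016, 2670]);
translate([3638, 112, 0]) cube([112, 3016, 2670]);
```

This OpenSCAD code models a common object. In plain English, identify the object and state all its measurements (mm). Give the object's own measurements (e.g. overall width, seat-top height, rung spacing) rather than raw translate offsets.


The wall frame of a small rectangular building: four walls, each 2670 mm tall and 112 mm thick, enclosing a footprint 3750 mm (x) by 3240 mm (y) outside-to-outside, with no floor or roof. The front and back walls (the −y and +y sides) span the full width; the two side walls fit between them.


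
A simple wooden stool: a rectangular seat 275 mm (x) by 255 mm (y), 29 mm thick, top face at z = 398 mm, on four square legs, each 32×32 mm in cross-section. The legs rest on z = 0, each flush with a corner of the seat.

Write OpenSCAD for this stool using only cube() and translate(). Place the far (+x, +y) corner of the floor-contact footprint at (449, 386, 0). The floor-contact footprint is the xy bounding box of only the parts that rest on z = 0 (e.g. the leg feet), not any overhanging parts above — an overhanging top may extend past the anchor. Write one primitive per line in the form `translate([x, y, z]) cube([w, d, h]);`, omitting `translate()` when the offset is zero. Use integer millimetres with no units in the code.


// leg_h = 398 - 29 = 369
translate([174, 131, 369]) cube([275, 255, 29]);
translate([174, 131, 0]) cube([32, 32, 369]);
translate([417, 131, 0]) cube([32, 32, 369]);
translate([174, 354, 0]) cube([32, 32, 369]);
translate([417, 354, 0]) cube([32, 32, 369]);


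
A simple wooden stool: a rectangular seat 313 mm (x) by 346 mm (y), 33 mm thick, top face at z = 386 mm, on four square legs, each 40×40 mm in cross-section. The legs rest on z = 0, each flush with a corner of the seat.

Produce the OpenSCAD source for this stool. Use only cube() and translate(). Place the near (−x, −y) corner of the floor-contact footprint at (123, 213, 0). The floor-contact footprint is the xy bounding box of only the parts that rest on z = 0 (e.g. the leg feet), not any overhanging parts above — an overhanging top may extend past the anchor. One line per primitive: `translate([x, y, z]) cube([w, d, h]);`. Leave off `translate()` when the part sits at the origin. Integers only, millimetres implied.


// leg_h = 386 - 33 = 353
translate([123, 213, 353]) cube([313, 346, 33]);
translate([123, 213, 0]) cube([40, 40, 353]);
translate([396, 213, 0]) cube([40, 40, 353]);
translate([123, 519, 0]) cube([40, 40, 353]);
translate([396, 519, 0]) cube([40, 40, 353]);


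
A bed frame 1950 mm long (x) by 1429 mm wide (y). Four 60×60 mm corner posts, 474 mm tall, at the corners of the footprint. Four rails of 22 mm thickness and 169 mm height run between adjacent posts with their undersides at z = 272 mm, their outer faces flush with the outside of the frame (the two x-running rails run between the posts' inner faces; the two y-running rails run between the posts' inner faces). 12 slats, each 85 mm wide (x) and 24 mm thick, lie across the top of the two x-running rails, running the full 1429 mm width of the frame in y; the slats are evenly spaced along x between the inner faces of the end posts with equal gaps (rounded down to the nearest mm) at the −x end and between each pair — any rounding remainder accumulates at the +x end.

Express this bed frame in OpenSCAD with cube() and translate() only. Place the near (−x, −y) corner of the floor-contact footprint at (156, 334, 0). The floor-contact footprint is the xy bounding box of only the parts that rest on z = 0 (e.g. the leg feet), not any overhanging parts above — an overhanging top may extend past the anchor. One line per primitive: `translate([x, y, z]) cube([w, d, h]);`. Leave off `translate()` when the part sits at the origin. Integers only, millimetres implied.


translate([156, 334, 0]) cube([60, 60, 474]);
translate([156, 1703, 0]) cube([60, 60, 474]);
translate([2046, 334, 0]) cube([60, 60, 474]);
translate([2046, 1703, 0]) cube([60, 60, 474]);
translate([216, 334, 272]) cube([1830, 22, 169]);
translate([216, 1741, 272]) cube([1830, 22, 169]);
translate([156, 394, 272]) cube([22, 1309, 169]);
translate([2084, 394, 272]) cube([22, 1309, 169]);
translate([278, 334, 441]) cube([85, 1429, 24]);
translate([425, 334, 441]) cube([85, 1429, 24]);
translate([572, 334, 441]) cube([85, 1429, 24]);
translate([719, 334, 441]) cube([85, 1429, 24]);
translate([866, 334, 441]) cube([85, 1429, 24]);
translate([1013, 334, 441]) cube([85, 1429, 24]);
translate([1160, 334, 441]) cube([85, 1429, 24]);
translate([1307, 334, 441]) cube([85, 1429, 24]);
translate([1454, 334, 441]) cube([85, 1429, 24]);
translate([1601, 334, 441]) cube([85, 1429, 24]);
translate([1748, 334, 441]) cube([85, 1429, 24]);
translate([1895, 334, 441]) cube([85, 1429, 24]);


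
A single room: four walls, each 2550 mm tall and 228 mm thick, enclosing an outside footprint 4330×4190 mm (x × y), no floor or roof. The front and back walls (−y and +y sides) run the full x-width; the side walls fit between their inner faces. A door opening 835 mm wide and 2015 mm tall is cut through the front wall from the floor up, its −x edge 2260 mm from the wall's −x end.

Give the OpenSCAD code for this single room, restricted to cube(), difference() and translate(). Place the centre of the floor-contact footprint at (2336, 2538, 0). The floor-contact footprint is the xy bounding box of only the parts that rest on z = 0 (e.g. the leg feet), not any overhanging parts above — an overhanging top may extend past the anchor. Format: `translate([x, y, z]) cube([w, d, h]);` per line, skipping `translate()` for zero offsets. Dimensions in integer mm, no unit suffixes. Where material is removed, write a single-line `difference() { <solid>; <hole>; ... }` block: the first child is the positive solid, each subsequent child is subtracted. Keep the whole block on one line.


difference() { translate([171, 443, 0]) cube([4330, 228, 2550]); translate([2431, 443, 0]) cube([835, 228, 2015]); }
translate([171, 4405, 0]) cube([4330, 228, 2550]);
translate([171, 671, 0]) cube([228, 3734, 2550]);
translate([4273, 671, 0]) cube([228, 3734, 2550]);


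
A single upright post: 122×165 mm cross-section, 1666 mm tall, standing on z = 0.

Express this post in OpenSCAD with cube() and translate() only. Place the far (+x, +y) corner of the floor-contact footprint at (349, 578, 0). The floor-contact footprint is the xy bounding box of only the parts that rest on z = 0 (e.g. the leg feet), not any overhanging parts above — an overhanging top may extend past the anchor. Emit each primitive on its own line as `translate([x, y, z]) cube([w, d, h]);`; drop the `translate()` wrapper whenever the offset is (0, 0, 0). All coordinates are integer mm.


translate([227, 413, 0]) cube([122, 165, 1666]);


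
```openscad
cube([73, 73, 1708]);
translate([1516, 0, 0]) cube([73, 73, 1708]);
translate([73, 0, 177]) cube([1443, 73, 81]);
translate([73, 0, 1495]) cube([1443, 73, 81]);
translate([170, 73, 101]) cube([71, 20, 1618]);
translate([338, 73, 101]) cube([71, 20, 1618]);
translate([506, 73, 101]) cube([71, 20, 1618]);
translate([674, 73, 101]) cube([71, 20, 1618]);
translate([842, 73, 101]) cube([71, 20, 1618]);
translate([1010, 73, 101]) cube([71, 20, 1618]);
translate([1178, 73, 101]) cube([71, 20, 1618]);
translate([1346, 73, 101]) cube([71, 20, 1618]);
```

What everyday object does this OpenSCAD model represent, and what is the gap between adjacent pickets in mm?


A fence section. The picket gap is 97 mm.

Two posts, two rails, 8 pickets — a fence section. Span 1443 mm holds 8 pickets of 71 mm with 9 equal gaps: ⌊(1443 − 8·71) / 9⌋ = 97 mm.


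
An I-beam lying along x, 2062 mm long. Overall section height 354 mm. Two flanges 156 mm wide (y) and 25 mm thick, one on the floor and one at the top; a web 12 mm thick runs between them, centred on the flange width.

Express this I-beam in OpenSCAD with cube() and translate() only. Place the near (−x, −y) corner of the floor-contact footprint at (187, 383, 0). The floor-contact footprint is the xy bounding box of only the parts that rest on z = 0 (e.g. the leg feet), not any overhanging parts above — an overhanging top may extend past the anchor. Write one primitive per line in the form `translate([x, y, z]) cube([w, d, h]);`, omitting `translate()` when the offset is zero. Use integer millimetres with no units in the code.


translate([187, 383, 0]) cube([2062, 156, 25]);
translate([187, 455, 25]) cube([2062, 12, 304]);
translate([187, 383, 329]) cube([2062, 156, 25]);


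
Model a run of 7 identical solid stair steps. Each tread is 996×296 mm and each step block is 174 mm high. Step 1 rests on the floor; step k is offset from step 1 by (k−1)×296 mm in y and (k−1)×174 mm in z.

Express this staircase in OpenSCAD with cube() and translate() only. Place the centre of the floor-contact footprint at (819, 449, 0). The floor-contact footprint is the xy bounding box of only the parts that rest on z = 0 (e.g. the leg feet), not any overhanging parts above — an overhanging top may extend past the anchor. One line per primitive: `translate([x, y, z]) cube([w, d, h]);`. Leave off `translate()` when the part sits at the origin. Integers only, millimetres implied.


translate([321, 301, 0]) cube([996, 296, 174]);
translate([321, 597, 174]) cube([996, 296, 174]);
translate([321, 893, 348]) cube([996, 296, 174]);
translate([321, 1189, 522]) cube([996, 296, 174]);
translate([321, 1485, 696]) cube([996, 296, 174]);
translate([321, 1781, 870]) cube([996, 296, 174]);
translate([321, 2077, 1044]) cube([996, 296, 174]);


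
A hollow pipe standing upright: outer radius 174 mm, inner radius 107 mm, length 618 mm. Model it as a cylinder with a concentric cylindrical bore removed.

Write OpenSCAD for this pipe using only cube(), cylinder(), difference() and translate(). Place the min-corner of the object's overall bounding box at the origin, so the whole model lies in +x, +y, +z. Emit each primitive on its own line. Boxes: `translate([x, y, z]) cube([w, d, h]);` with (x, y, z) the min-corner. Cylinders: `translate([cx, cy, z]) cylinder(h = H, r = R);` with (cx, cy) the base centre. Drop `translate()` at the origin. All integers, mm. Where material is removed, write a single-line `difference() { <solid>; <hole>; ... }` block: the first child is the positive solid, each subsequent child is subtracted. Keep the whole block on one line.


difference() { translate([174, 174, 0]) cylinder(h = 618, r = 174); translate([174, 174, 0]) cylinder(h = 618, r = 107); }


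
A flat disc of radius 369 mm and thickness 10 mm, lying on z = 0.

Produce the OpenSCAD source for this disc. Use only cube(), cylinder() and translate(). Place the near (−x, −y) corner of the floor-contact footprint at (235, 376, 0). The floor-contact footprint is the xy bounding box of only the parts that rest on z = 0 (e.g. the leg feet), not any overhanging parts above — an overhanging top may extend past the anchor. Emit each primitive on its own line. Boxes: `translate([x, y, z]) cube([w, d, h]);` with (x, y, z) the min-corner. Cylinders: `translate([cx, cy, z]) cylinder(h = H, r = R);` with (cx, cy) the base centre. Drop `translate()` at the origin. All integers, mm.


translate([604, 745, 0]) cylinder(h = 10, r = 369);


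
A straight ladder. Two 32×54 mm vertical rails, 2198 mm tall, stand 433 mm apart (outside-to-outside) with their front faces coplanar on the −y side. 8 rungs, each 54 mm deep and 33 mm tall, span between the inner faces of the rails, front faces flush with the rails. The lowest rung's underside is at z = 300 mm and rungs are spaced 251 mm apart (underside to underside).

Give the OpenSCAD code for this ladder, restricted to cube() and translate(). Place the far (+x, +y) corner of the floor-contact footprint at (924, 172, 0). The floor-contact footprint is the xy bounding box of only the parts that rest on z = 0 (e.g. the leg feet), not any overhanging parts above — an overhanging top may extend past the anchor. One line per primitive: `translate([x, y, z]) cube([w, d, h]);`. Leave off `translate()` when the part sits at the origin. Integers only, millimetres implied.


// rung span = 433 - 2*32 = 369
// rung[k] z = 300 + k*251
translate([491, 118, 0]) cube([32, 54, 2198]);
translate([892, 118, 0]) cube([32, 54, 2198]);
translate([523, 118, 300]) cube([369, 54, 33]);
translate([523, 118, 551]) cube([369, 54, 33]);
translate([523, 118, 802]) cube([369, 54, 33]);
translate([523, 118, 1053]) cube([369, 54, 33]);
translate([523, 118, 1304]) cube([369, 54, 33]);
translate([523, 118, 1555]) cube([369, 54, 33]);
translate([523, 118, 1806]) cube([369, 54, 33]);
translate([523, 118, 2057]) cube([369, 54, 33]);


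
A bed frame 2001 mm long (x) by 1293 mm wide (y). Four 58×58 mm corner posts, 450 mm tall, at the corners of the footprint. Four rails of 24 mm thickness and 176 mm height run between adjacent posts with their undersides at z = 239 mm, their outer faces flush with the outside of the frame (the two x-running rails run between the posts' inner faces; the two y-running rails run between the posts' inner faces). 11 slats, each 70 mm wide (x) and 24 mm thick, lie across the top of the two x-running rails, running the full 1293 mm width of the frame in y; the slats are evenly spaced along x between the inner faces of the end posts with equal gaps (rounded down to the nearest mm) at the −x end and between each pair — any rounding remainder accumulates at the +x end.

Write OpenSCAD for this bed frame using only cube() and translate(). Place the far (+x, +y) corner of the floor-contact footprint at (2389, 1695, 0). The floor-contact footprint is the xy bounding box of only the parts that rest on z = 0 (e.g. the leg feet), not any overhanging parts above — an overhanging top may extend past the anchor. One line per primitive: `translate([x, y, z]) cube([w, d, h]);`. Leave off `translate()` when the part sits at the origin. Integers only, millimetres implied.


translate([388, 402, 0]) cube([58, 58, 450]);
translate([388, 1637, 0]) cube([58, 58, 450]);
translate([2331, 402, 0]) cube([58, 58, 450]);
translate([2331, 1637, 0]) cube([58, 58, 450]);
translate([446, 402, 239]) cube([1885, 24, 176]);
translate([446, 1671, 239]) cube([1885, 24, 176]);
translate([388, 460, 239]) cube([24, 1177, 176]);
translate([2365, 460, 239]) cube([24, 1177, 176]);
translate([538, 402, 415]) cube([70, 1293, 24]);
translate([700, 402, 415]) cube([70, 1293, 24]);
translate([862, 402, 415]) cube([70, 1293, 24]);
translate([1024, 402, 415]) cube([70, 1293, 24]);
translate([1186, 402, 415]) cube([70, 1293, 24]);
translate([1348, 402, 415]) cube([70, 1293, 24]);
translate([1510, 402, 415]) cube([70, 1293, 24]);
translate([1672, 402, 415]) cube([70, 1293, 24]);
translate([1834, 402, 415]) cube([70, 1293, 24]);
translate([1996, 402, 415]) cube([70, 1293, 24]);
translate([2158, 402, 415]) cube([70, 1293, 24]);


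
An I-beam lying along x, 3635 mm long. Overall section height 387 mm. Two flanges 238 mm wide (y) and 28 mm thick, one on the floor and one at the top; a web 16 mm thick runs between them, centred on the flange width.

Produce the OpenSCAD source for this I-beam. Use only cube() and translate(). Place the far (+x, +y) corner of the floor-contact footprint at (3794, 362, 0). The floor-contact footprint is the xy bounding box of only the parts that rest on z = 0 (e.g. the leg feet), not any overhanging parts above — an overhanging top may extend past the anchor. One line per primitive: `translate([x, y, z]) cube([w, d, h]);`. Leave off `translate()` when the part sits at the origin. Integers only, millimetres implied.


translate([159, 124, 0]) cube([3635, 238, 28]);
translate([159, 235, 28]) cube([3635, 16, 331]);
translate([159, 124, 359]) cube([3635, 238, 28]);


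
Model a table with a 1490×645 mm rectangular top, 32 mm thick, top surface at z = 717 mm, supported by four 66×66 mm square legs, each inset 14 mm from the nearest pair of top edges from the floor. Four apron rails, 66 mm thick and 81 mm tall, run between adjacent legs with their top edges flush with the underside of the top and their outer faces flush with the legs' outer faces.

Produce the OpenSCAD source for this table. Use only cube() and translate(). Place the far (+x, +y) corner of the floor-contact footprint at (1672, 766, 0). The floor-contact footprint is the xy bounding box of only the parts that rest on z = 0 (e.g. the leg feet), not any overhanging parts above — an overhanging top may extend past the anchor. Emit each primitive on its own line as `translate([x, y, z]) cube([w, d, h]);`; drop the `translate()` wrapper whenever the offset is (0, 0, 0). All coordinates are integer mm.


translate([196, 135, 685]) cube([1490, 645, 32]);
translate([210, 149, 0]) cube([66, 66, 685]);
translate([1606, 149, 0]) cube([66, 66, 685]);
translate([210, 700, 0]) cube([66, 66, 685]);
translate([1606, 700, 0]) cube([66, 66, 685]);
translate([276, 149, 604]) cube([1330, 66, 81]);
translate([276, 700, 604]) cube([1330, 66, 81]);
translate([210, 215, 604]) cube([66, 485, 81]);
translate([1606, 215, 604]) cube([66, 485, 81]);


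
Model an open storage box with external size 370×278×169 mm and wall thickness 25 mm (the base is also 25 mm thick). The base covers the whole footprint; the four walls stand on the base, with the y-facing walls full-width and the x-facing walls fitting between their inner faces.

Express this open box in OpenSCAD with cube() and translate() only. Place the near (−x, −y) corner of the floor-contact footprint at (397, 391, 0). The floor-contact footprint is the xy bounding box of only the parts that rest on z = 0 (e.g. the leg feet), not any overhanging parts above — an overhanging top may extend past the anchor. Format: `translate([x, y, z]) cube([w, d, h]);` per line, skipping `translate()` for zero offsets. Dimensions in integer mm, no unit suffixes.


translate([397, 391, 0]) cube([370, 278, 25]);
translate([397, 391, 25]) cube([370, 25, 144]);
translate([397, 644, 25]) cube([370, 25, 144]);
translate([397, 416, 25]) cube([25, 228, 144]);
translate([742, 416, 25]) cube([25, 228, 144]);


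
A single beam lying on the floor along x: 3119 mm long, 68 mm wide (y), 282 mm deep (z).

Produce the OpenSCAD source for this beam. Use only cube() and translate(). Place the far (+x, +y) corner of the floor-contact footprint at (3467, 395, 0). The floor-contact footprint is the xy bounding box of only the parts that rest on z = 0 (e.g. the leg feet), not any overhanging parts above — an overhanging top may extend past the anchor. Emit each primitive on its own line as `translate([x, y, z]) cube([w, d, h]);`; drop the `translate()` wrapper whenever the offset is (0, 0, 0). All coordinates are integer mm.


translate([348, 327, 0]) cube([3119, 68, 282]);


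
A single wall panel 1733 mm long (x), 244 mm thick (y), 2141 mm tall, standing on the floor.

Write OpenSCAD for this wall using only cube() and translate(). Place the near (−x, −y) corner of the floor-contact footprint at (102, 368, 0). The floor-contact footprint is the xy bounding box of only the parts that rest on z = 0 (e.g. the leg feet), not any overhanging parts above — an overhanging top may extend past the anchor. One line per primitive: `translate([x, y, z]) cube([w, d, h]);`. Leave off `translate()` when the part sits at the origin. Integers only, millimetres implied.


translate([102, 368, 0]) cube([1733, 244, 2141]);


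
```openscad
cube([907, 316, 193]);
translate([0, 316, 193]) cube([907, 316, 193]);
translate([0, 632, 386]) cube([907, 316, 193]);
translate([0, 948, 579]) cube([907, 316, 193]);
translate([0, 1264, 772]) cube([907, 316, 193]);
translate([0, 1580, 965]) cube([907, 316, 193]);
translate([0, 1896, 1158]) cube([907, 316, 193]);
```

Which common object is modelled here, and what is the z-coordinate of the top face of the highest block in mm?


A staircase. The total rise is 1351 mm.

7 identical blocks, each offset up and back from the previous — a staircase. Each step is 193 mm tall and there are 7 of them, so the total rise is 7 × 193 = 1351 mm.


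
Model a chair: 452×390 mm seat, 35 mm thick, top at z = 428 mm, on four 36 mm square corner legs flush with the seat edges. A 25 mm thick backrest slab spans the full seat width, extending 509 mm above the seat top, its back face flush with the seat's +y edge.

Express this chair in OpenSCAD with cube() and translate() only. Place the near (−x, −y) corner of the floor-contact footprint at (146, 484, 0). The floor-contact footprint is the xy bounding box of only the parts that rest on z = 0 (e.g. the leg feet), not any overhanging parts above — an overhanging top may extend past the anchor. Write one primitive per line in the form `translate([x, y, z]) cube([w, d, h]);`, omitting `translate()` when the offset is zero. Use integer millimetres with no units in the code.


translate([146, 484, 393]) cube([452, 390, 35]);
translate([146, 484, 0]) cube([36, 36, 393]);
translate([562, 484, 0]) cube([36, 36, 393]);
translate([146, 838, 0]) cube([36, 36, 393]);
translate([562, 838, 0]) cube([36, 36, 393]);
translate([146, 849, 428]) cube([452, 25, 509]);


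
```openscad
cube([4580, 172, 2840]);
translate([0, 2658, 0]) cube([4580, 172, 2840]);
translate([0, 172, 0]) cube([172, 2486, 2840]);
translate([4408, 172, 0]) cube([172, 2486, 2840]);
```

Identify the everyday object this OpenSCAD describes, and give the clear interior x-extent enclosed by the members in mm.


A house (or room) frame. The interior width is 4236 mm.

Four 2840 mm walls enclosing a rectangle with no floor or roof — a room or house frame. Outside width is 4580 mm and wall thickness is 172 mm, so the interior width is 4580 − 2 × 172 = 4236 mm.


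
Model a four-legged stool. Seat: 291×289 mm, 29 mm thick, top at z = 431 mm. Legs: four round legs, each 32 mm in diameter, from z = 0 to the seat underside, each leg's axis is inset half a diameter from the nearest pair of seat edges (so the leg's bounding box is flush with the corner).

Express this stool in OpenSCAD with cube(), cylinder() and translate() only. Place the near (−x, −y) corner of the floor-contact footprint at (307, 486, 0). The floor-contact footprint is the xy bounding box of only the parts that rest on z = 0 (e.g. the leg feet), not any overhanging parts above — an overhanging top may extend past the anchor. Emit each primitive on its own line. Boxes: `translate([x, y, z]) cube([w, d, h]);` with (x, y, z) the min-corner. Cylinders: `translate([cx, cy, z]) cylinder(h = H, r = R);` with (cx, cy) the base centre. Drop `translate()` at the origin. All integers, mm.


// leg_h = 431 - 29 = 402
translate([307, 486, 402]) cube([291, 289, 29]);
translate([323, 502, 0]) cylinder(h = 402, r = 16);
translate([582, 502, 0]) cylinder(h = 402, r = 16);
translate([323, 759, 0]) cylinder(h = 402, r = 16);
translate([582, 759, 0]) cylinder(h = 402, r = 16);


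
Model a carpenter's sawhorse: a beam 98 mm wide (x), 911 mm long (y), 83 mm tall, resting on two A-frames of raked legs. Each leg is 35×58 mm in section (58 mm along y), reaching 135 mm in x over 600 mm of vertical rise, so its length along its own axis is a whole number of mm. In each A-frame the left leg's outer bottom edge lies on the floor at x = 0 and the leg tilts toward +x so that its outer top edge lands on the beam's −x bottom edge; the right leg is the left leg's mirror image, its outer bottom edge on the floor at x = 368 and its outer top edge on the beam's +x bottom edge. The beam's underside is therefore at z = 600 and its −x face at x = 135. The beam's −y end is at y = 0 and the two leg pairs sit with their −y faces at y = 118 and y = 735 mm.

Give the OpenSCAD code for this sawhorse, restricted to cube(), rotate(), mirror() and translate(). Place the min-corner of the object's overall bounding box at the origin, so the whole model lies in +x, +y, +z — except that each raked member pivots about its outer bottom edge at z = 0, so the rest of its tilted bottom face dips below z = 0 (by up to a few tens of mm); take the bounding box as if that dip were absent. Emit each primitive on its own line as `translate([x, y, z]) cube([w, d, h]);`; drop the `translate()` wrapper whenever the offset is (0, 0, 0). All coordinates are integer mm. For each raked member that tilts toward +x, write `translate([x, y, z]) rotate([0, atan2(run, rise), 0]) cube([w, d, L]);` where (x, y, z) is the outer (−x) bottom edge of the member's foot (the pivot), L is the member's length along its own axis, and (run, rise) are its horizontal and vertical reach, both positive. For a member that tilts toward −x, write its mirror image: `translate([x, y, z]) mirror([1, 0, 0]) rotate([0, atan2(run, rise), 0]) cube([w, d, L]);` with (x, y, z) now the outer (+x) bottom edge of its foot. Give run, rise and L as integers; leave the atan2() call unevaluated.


translate([135, 0, 600]) cube([98, 911, 83]);
translate([0, 118, 0]) rotate([0, atan2(135, 600), 0]) cube([35, 58, 615]);
translate([368, 118, 0]) mirror([1, 0, 0]) rotate([0, atan2(135, 600), 0]) cube([35, 58, 615]);
translate([0, 735, 0]) rotate([0, atan2(135, 600), 0]) cube([35, 58, 615]);
translate([368, 735, 0]) mirror([1, 0, 0]) rotate([0, atan2(135, 600), 0]) cube([35, 58, 615]);


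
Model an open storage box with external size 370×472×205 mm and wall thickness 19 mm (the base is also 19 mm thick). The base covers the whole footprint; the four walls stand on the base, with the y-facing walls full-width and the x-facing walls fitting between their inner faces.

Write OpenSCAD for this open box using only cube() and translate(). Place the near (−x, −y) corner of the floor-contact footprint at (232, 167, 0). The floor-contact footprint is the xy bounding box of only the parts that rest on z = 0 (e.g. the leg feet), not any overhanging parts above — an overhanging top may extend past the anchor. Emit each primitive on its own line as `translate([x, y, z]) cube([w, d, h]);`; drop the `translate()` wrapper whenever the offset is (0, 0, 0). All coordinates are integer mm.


translate([232, 167, 0]) cube([370, 472, 19]);
translate([232, 167, 19]) cube([370, 19, 186]);
translate([232, 620, 19]) cube([370, 19, 186]);
translate([232, 186, 19]) cube([19, 434, 186]);
translate([583, 186, 19]) cube([19, 434, 186]);


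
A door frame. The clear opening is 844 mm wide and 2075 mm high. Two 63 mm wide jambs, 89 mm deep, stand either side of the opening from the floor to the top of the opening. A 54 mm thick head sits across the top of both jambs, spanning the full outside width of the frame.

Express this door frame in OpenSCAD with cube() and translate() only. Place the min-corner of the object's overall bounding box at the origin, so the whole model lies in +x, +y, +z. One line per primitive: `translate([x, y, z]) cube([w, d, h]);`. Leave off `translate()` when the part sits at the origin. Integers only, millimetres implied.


cube([63, 89, 2075]);
translate([907, 0, 0]) cube([63, 89, 2075]);
translate([0, 0, 2075]) cube([970, 89, 54]);


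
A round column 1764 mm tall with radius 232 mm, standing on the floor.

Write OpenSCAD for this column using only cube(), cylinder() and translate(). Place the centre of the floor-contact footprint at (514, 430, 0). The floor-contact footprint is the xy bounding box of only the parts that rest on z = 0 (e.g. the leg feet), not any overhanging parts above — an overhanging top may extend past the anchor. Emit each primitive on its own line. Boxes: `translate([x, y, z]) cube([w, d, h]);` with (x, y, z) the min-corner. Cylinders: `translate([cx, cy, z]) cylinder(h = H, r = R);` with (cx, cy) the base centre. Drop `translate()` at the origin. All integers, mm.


translate([514, 430, 0]) cylinder(h = 1764, r = 232);


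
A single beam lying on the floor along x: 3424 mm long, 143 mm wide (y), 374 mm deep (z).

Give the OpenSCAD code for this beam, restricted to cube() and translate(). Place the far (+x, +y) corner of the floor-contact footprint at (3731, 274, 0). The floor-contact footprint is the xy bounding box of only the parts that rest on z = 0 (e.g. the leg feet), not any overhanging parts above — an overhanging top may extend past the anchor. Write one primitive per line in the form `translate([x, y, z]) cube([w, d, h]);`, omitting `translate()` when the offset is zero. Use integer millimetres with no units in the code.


translate([307, 131, 0]) cube([3424, 143, 374]);


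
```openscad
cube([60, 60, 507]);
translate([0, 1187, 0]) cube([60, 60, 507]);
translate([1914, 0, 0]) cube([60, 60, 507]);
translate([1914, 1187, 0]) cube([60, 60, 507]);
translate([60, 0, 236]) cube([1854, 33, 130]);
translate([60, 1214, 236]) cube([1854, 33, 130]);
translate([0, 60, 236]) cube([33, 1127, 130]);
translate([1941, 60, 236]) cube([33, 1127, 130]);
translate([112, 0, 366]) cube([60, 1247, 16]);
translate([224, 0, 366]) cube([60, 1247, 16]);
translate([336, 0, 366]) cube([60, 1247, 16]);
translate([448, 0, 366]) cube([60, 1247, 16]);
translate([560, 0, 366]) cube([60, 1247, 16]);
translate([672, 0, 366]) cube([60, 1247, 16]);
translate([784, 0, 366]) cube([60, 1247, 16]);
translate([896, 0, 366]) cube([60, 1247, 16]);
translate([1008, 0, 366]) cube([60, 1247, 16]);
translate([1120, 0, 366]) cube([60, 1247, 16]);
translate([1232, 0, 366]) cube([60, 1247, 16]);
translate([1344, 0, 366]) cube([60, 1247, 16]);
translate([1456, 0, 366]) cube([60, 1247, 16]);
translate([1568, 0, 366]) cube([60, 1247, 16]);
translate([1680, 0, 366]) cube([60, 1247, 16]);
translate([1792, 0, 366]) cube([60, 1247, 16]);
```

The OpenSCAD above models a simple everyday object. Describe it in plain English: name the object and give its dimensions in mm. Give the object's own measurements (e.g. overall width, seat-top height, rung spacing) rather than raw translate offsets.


A bed frame 1974 mm long (x) by 1247 mm wide (y). Four 60×60 mm corner posts, 507 mm tall, at the corners of the footprint. Four rails of 33 mm thickness and 130 mm height run between adjacent posts with their undersides at z = 236 mm, their outer faces flush with the outside of the frame (the two x-running rails run between the posts' inner faces; the two y-running rails run between the posts' inner faces). 16 slats, each 60 mm wide (x) and 16 mm thick, lie across the top of the two x-running rails, running the full 1247 mm width of the frame in y; along x they sit between the end posts with a 52 mm gap after the −x posts and between neighbouring slats, leaving 62 mm before the +x posts.


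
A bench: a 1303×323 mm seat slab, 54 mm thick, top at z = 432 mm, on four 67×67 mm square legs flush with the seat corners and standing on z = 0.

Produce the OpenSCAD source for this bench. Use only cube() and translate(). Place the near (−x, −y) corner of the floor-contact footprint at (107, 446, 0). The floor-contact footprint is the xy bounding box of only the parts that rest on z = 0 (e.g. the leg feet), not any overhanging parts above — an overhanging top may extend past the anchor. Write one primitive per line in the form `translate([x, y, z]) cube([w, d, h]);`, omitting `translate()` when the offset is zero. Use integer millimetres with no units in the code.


translate([107, 446, 378]) cube([1303, 323, 54]);
translate([107, 446, 0]) cube([67, 67, 378]);
translate([107, 702, 0]) cube([67, 67, 378]);
translate([1343, 446, 0]) cube([67, 67, 378]);
translate([1343, 702, 0]) cube([67, 67, 378]);


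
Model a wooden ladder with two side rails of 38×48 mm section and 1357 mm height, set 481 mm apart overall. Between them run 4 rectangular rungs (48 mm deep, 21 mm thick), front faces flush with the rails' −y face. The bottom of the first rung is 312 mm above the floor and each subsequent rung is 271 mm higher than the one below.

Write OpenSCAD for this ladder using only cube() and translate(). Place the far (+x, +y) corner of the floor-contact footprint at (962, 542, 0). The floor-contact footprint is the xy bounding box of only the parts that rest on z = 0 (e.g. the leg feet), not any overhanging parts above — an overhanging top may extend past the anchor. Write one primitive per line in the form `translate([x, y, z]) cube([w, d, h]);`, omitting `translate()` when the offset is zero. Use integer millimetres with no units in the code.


// rung span = 481 - 2*38 = 405
// rung[k] z = 312 + k*271
translate([481, 494, 0]) cube([38, 48, 1357]);
translate([924, 494, 0]) cube([38, 48, 1357]);
translate([519, 494, 312]) cube([405, 48, 21]);
translate([519, 494, 583]) cube([405, 48, 21]);
translate([519, 494, 854]) cube([405, 48, 21]);
translate([519, 494, 1125]) cube([405, 48, 21]);


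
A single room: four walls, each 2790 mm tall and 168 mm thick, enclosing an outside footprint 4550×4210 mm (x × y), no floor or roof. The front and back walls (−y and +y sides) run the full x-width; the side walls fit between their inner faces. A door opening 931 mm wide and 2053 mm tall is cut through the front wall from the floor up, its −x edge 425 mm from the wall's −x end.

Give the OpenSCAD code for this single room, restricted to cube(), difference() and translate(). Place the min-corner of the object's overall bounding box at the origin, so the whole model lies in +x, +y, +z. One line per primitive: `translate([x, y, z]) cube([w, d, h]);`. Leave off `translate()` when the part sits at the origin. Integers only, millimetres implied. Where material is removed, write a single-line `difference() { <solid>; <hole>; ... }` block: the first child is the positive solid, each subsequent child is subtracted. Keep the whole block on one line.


difference() { cube([4550, 168, 2790]); translate([425, 0, 0]) cube([931, 168, 2053]); }
translate([0, 4042, 0]) cube([4550, 168, 2790]);
translate([0, 168, 0]) cube([168, 3874, 2790]);
translate([4382, 168, 0]) cube([168, 3874, 2790]);


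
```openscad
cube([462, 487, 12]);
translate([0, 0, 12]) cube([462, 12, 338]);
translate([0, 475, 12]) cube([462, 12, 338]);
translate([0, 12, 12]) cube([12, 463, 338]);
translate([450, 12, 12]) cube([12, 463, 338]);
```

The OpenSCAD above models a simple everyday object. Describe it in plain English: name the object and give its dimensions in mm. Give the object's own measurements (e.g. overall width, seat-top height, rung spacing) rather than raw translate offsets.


An open-topped rectangular box: outside dimensions 462×487×350 mm, with a uniform wall and base thickness of 12 mm. The base is a full 462×487 slab on the floor; four walls sit on top of the base. The front and back walls (the −y and +y sides) span the full width; the two side walls fit between them.


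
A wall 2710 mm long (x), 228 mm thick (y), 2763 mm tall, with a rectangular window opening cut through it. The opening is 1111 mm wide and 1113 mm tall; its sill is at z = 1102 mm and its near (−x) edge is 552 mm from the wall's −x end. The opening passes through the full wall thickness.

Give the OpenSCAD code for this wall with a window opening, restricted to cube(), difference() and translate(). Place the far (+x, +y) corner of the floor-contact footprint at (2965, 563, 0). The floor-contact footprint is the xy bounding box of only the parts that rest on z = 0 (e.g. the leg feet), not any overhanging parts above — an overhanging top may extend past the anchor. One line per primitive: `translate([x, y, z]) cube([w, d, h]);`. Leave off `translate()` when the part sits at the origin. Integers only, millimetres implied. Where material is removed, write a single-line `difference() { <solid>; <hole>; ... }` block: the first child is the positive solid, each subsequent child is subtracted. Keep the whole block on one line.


difference() { translate([255, 335, 0]) cube([2710, 228, 2763]); translate([807, 335, 1102]) cube([1111, 228, 1113]); }


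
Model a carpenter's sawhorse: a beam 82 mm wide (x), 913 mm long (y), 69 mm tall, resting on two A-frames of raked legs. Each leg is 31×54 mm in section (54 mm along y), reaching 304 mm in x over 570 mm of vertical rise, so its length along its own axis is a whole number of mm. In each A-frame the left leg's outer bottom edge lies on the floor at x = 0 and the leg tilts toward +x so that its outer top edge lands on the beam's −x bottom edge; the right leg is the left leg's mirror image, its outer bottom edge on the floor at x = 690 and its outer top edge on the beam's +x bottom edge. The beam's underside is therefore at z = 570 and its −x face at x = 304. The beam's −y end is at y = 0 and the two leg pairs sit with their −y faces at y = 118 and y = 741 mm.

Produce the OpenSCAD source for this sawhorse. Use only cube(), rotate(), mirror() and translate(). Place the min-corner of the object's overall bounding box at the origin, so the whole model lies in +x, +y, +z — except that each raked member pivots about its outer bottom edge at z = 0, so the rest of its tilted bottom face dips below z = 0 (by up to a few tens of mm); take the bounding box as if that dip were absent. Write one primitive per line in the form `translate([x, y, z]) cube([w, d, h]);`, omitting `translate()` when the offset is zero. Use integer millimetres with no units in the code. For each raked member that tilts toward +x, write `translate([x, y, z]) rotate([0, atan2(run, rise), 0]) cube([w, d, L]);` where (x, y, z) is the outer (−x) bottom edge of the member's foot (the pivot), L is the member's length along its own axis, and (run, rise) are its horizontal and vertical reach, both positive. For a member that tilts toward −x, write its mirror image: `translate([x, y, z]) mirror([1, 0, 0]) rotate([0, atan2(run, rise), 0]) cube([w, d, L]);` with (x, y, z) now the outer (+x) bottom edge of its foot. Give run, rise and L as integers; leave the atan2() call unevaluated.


translate([304, 0, 570]) cube([82, 913, 69]);
translate([0, 118, 0]) rotate([0, atan2(304, 570), 0]) cube([31, 54, 646]);
translate([690, 118, 0]) mirror([1, 0, 0]) rotate([0, atan2(304, 570), 0]) cube([31, 54, 646]);
translate([0, 741, 0]) rotate([0, atan2(304, 570), 0]) cube([31, 54, 646]);
translate([690, 741, 0]) mirror([1, 0, 0]) rotate([0, atan2(304, 570), 0]) cube([31, 54, 646]);


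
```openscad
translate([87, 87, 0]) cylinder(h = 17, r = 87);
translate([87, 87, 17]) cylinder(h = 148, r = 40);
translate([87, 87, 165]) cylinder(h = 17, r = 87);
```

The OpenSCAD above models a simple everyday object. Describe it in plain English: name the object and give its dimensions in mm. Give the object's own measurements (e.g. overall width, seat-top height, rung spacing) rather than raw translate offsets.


A spool: two coaxial disc flanges of radius 87 mm and thickness 17 mm, joined by a core cylinder of radius 40 mm and height 148 mm. The lower flange rests on z = 0 and the three cylinders share a vertical axis.


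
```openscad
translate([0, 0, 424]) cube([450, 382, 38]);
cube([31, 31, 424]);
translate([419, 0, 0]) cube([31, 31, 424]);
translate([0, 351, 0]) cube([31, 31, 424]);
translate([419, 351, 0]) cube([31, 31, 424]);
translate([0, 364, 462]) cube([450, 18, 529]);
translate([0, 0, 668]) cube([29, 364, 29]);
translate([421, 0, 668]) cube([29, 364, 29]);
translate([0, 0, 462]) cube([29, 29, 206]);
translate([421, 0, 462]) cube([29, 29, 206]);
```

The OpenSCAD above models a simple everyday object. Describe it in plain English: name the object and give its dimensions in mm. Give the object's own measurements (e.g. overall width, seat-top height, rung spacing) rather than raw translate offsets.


A chair. The seat is a 450×382×38 mm slab with its top at z = 462 mm, on four 31×31 mm corner legs (flush with the seat edges, standing on z = 0). A flat backrest 18 mm thick, 529 mm tall, spans the full seat width and rises from the seat top along its +y edge, rear face flush with the rear of the seat. Two armrests of 29×29 mm section run along each side from the seat's front edge to the front of the backrest, top faces 235 mm above the seat top and outer faces flush with the seat's x-edges; a 29×29 mm post under the front of each armrest stands on the seat at the front corner.
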